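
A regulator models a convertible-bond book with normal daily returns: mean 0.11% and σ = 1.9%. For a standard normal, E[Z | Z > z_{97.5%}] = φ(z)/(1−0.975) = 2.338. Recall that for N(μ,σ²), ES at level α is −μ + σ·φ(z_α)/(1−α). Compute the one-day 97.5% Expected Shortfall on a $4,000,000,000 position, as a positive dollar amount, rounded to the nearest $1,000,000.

ES = −(0.11%) + 1.9% × 2.338 = 4.332%.
On $4,000,000,000: 0.04332 × $4,000,000,000 = $173,280,000.

$173,000,000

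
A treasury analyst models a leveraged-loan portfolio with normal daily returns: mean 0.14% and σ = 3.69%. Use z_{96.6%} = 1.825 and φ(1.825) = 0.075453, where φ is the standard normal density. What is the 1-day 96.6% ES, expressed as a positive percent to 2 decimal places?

Tail multiplier: φ(z)/(1−α) = 0.075453 / 0.034 = 2.219.
ES = −(0.14%) + 3.69% × 2.219 = 8.048%.

8.05%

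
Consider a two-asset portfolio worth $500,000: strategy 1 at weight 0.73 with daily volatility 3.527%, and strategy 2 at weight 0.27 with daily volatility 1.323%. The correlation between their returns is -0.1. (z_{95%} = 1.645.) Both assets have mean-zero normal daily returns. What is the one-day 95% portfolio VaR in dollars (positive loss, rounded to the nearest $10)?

σ_p² = 0.73²·3.527² + 0.27²·1.323² + 2·-0.1·0.73·0.27·3.527·1.323 = 6.5728 (%²).
σ_p = √6.5728 = 2.564%.
VaR = 1.645 × 2.564% = 4.218%; on $500,000 that is $21,090.

$21,090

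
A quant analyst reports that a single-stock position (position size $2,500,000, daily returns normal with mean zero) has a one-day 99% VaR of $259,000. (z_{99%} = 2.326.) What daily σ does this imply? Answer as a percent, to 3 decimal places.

VaR as a fraction: $259,000 / $2,500,000 = 10.360%.
σ = VaR / z = 10.360% / 2.326 = 4.454%.

4.454%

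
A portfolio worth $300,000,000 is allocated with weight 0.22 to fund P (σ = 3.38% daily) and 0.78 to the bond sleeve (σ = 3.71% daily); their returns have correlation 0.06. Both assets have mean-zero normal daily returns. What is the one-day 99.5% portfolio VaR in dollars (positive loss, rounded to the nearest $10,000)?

$23,420,000

σ_p² = 0.22²·3.38² + 0.78²·3.71² + 2·0.06·0.22·0.78·3.38·3.71 = 9.1852 (%²).
σ_p = √9.1852 = 3.031%.
At 99.5%, z = 2.576.
VaR = 2.576 × 3.031% = 7.808%; on $300,000,000 that is $23,424,000.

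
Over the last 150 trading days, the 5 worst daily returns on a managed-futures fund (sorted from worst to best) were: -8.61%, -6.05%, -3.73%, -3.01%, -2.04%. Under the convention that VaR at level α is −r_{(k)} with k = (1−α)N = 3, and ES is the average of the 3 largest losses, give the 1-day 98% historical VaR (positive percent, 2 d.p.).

3.73%

k = 3; the 3rd lowest return is -3.73%, so VaR = 3.73%.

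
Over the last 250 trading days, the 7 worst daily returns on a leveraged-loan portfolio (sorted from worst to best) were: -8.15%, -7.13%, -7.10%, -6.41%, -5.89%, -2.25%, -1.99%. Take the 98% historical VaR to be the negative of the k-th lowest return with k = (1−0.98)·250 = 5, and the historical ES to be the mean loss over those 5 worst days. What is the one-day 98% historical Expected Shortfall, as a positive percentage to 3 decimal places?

6.936%

The 5 worst returns sum to -34.68%.
ES = −(-34.68%) / 5 = 6.936%.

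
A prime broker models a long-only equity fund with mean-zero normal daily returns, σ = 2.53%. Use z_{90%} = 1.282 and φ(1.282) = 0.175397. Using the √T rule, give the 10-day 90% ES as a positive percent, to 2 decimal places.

σ_{10d} = 2.53% × √10 = 8.001%.
ES multiplier = φ(z)/(1−α) = 0.175397/0.1 = 1.754.
ES = 8.001% × 1.754 = 14.034%.

14.03%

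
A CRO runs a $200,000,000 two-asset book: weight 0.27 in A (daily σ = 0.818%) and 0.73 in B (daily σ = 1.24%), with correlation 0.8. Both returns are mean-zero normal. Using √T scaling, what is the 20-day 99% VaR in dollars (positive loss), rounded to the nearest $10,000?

$22,680,000

σ_p = √(0.27²·0.818² + 0.73²·1.24² + 2·0.8·0.27·0.73·0.818·1.24) = 1.090%.
σ_{20d} = 1.090% × √20 = 4.875%.
z(99%) = 2.326.
VaR = 2.326 × 4.875% = 11.339%; on $200,000,000 that is $22,678,000.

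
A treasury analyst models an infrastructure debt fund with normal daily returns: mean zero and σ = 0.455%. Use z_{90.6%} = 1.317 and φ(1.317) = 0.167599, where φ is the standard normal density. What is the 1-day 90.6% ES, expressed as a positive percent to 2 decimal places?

0.81%

Tail multiplier: φ(z)/(1−α) = 0.167599 / 0.094 = 1.783.
ES = 0.455% × 1.783 = 0.811%.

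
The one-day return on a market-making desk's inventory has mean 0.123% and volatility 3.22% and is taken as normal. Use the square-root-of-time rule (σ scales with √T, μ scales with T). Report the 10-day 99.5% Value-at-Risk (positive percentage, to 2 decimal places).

At 99.5%, z = 2.576.
σ_{10d} = 3.22% × √10 = 10.183%; μ_{10d} = 10 × 0.123% = 1.230%.
VaR = −(1.230%) + 2.576 × 10.183% = 25.001%.

25.00%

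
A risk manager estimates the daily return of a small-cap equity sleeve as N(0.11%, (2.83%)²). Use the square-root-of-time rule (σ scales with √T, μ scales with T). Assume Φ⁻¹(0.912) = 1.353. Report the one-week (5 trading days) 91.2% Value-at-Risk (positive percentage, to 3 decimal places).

8.012%

σ_{5d} = 2.83% × √5 = 6.328%; μ_{5d} = 5 × 0.11% = 0.550%.
VaR = −(0.550%) + 1.353 × 6.328% = 8.012%.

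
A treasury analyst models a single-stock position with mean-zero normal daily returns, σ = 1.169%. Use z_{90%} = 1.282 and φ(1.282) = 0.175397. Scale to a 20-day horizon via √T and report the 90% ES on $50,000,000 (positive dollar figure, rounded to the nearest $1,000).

σ_{20d} = 1.169% × √20 = 5.228%.
ES multiplier = φ(z)/(1−α) = 0.175397/0.1 = 1.754.
ES = 5.228% × 1.754 = 9.170%; on $50,000,000: $4,585,000.

$4,585,000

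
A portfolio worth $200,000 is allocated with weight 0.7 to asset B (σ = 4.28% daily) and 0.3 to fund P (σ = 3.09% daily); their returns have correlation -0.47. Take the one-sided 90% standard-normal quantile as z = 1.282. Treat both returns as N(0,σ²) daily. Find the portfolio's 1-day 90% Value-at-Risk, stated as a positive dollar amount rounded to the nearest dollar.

$6,892

σ_p² = 0.7²·4.28² + 0.3²·3.09² + 2·-0.47·0.7·0.3·4.28·3.09 = 7.2247 (%²).
σ_p = √7.2247 = 2.688%.
VaR = 1.282 × 2.688% = 3.446%; on $200,000 that is $6,892.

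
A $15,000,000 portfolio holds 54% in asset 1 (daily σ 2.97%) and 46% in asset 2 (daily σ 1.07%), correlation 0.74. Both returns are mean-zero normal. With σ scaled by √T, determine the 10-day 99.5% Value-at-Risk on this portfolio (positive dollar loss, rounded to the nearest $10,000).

$2,440,000

σ_p = √(0.54²·2.97² + 0.46²·1.07² + 2·0.74·0.54·0.46·2.97·1.07) = 1.996%.
σ_{10d} = 1.996% × √10 = 6.312%.
z(99.5%) = 2.576.
VaR = 2.576 × 6.312% = 16.260%; on $15,000,000 that is $2,439,000.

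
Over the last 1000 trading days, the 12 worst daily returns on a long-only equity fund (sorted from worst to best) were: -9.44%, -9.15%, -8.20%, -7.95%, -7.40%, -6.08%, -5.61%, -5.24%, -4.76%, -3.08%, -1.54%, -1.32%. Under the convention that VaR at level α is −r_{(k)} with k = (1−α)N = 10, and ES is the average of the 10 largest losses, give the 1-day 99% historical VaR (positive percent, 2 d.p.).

k = 10; the 10th lowest return is -3.08%, so VaR = 3.08%.

3.08%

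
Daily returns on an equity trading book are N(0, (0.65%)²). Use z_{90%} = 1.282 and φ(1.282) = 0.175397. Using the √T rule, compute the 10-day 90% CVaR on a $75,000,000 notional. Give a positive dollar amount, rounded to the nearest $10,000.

σ_{10d} = 0.65% × √10 = 2.055%.
ES multiplier = φ(z)/(1−α) = 0.175397/0.1 = 1.754.
ES = 2.055% × 1.754 = 3.604%; on $75,000,000: $2,703,000.

$2,700,000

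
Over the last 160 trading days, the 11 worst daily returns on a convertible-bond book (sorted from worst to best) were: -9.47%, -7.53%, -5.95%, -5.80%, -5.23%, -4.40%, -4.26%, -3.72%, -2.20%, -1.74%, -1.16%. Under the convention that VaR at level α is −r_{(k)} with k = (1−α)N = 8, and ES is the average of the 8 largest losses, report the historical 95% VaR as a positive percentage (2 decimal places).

k = 8; the 8th lowest return is -3.72%, so VaR = 3.72%.

3.72%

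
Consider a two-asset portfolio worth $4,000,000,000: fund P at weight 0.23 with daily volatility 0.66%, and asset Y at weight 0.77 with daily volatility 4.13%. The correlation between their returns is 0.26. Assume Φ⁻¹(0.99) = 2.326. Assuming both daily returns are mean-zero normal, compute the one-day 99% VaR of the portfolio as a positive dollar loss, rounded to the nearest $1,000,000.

σ_p² = 0.23²·0.66² + 0.77²·4.13² + 2·0.26·0.23·0.77·0.66·4.13 = 10.3871 (%²).
σ_p = √10.3871 = 3.223%.
VaR = 2.326 × 3.223% = 7.497%; on $4,000,000,000 that is $299,880,000.

$300,000,000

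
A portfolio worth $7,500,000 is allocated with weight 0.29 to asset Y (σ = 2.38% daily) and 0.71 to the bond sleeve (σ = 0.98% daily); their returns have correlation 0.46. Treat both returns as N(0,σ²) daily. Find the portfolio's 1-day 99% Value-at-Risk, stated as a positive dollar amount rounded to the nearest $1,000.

σ_p² = 0.29²·2.38² + 0.71²·0.98² + 2·0.46·0.29·0.71·2.38·0.98 = 1.4023 (%²).
σ_p = √1.4023 = 1.184%.
At 99%, z = 2.326.
VaR = 2.326 × 1.184% = 2.754%; on $7,500,000 that is $206,550.

$207,000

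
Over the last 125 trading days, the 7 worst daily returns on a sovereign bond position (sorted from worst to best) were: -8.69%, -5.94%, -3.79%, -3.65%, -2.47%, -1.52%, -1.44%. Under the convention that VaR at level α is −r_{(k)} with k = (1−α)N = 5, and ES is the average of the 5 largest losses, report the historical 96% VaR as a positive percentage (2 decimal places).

k = 5; the 5th lowest return is -2.47%, so VaR = 2.47%.

2.47%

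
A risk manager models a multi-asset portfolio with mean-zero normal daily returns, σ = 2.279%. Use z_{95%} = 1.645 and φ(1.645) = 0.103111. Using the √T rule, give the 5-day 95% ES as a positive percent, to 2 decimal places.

σ_{5d} = 2.279% × √5 = 5.096%.
ES multiplier = φ(z)/(1−α) = 0.103111/0.05 = 2.062.
ES = 5.096% × 2.062 = 10.508%.

10.51%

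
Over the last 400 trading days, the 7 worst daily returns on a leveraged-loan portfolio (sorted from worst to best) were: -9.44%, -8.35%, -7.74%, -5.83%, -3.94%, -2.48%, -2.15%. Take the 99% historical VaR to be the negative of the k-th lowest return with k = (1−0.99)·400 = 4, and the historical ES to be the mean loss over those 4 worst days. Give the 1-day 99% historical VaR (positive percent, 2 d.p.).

k = 4; the 4th lowest return is -5.83%, so VaR = 5.83%.

5.83%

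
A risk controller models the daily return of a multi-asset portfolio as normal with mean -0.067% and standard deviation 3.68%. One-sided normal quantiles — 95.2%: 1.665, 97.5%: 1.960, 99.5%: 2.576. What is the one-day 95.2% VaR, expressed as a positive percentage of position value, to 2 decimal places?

6.19%

VaR = −μ + z·σ = −(-0.067%) + 1.665 × 3.68% = 6.194%.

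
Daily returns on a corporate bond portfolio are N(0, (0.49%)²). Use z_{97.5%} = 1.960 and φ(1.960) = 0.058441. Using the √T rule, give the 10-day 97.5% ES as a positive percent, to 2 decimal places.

3.62%

σ_{10d} = 0.49% × √10 = 1.550%.
ES multiplier = φ(z)/(1−α) = 0.058441/0.025 = 2.338.
ES = 1.550% × 2.338 = 3.624%.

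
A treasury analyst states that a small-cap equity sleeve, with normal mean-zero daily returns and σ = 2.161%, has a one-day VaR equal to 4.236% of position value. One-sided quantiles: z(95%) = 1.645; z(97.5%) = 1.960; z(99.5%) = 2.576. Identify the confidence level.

97.5%

Implied z = VaR/σ = 4.236 / 2.161 = 1.960.
This matches z(97.5%) = 1.960.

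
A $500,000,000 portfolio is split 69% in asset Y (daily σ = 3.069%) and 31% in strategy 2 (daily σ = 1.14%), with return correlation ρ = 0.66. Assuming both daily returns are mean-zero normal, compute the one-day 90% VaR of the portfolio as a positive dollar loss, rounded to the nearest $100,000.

σ_p² = 0.69²·3.069² + 0.31²·1.14² + 2·0.66·0.69·0.31·3.069·1.14 = 5.5970 (%²).
σ_p = √5.5970 = 2.366%.
At 90%, z = 1.282.
VaR = 1.282 × 2.366% = 3.033%; on $500,000,000 that is $15,165,000.

$15,200,000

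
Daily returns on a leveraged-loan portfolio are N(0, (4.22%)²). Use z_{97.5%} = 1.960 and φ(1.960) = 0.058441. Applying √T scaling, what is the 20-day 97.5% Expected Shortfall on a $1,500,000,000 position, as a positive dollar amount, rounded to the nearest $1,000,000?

$662,000,000

σ_{20d} = 4.22% × √20 = 18.872%.
ES multiplier = φ(z)/(1−α) = 0.058441/0.025 = 2.338.
ES = 18.872% × 2.338 = 44.123%; on $1,500,000,000: $661,845,000.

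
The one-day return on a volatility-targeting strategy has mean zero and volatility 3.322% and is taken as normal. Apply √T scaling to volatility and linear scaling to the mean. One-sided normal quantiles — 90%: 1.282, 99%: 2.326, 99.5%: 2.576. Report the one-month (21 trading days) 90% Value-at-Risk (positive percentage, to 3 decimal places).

σ_{21d} = 3.322% × √21 = 15.223%.
VaR = 1.282 × 15.223% = 19.516%.

19.516%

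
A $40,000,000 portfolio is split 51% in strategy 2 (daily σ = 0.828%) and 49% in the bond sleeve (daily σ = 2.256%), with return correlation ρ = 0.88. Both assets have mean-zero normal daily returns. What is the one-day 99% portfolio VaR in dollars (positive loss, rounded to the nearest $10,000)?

$1,390,000

σ_p² = 0.51²·0.828² + 0.49²·2.256² + 2·0.88·0.51·0.49·0.828·2.256 = 2.2219 (%²).
σ_p = √2.2219 = 1.491%.
At 99%, z = 2.326.
VaR = 2.326 × 1.491% = 3.468%; on $40,000,000 that is $1,387,200.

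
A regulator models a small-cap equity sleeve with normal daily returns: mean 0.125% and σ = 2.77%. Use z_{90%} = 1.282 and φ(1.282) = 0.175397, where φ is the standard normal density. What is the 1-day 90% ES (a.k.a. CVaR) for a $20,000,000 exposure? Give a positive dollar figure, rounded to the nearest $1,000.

$947,000

Tail multiplier: φ(z)/(1−α) = 0.175397 / 0.1 = 1.754.
ES = −(0.125%) + 2.77% × 1.754 = 4.734%.
On $20,000,000: 0.04734 × $20,000,000 = $946,800.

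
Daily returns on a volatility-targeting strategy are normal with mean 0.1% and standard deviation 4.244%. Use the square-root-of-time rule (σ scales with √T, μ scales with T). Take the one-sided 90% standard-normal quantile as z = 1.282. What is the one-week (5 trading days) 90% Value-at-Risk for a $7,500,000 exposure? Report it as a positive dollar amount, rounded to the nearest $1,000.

$875,000

σ_{5d} = 4.244% × √5 = 9.490%; μ_{5d} = 5 × 0.1% = 0.500%.
VaR = −(0.500%) + 1.282 × 9.490% = 11.666%.
On $7,500,000: 0.11666 × $7,500,000 = $874,950.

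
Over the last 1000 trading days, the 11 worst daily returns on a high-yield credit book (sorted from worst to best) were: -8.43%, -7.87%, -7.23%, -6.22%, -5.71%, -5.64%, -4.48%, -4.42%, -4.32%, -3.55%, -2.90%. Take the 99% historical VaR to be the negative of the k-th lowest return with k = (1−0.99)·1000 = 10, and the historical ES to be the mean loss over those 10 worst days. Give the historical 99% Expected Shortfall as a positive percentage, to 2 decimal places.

The 10 worst returns sum to -57.87%.
ES = −(-57.87%) / 10 = 5.787% ≈ 5.79%.

5.79%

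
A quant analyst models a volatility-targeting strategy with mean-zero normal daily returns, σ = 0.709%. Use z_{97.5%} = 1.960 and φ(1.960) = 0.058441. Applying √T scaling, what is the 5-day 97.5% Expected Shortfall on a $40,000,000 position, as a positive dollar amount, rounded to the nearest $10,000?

$1,480,000

σ_{5d} = 0.709% × √5 = 1.585%.
ES multiplier = φ(z)/(1−α) = 0.058441/0.025 = 2.338.
ES = 1.585% × 2.338 = 3.706%; on $40,000,000: $1,482,400.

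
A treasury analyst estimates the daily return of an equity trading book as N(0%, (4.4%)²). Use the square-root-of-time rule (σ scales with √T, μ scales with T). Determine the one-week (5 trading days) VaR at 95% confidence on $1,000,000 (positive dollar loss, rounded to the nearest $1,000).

At 95%, z = 1.645.
σ_{5d} = 4.4% × √5 = 9.839%.
VaR = 1.645 × 9.839% = 16.185%.
On $1,000,000: 0.16185 × $1,000,000 = $161,850.

$162,000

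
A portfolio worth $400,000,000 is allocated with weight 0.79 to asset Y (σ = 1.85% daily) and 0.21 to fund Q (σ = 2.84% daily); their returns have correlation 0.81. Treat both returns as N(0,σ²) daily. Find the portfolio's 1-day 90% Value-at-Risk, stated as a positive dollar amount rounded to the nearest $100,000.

$10,100,000

σ_p² = 0.79²·1.85² + 0.21²·2.84² + 2·0.81·0.79·0.21·1.85·2.84 = 3.9037 (%²).
σ_p = √3.9037 = 1.976%.
At 90%, z = 1.282.
VaR = 1.282 × 1.976% = 2.533%; on $400,000,000 that is $10,132,000.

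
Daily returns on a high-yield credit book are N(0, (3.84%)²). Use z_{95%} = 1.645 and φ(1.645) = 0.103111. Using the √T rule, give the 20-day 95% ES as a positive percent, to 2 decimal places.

35.41%

σ_{20d} = 3.84% × √20 = 17.173%.
ES multiplier = φ(z)/(1−α) = 0.103111/0.05 = 2.062.
ES = 17.173% × 2.062 = 35.411%.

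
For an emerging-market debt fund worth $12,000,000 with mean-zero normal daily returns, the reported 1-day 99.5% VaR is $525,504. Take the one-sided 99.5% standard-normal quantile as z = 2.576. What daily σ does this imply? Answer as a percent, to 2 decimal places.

VaR as a fraction: $525,504 / $12,000,000 = 4.379%.
σ = VaR / z = 4.379% / 2.576 = 1.700%.

1.70%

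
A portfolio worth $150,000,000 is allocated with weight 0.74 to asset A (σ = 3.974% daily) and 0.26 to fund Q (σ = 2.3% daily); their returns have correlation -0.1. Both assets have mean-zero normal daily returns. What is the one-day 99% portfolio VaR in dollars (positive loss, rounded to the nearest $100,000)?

$10,300,000

σ_p² = 0.74²·3.974² + 0.26²·2.3² + 2·-0.1·0.74·0.26·3.974·2.3 = 8.6540 (%²).
σ_p = √8.6540 = 2.942%.
At 99%, z = 2.326.
VaR = 2.326 × 2.942% = 6.843%; on $150,000,000 that is $10,264,500.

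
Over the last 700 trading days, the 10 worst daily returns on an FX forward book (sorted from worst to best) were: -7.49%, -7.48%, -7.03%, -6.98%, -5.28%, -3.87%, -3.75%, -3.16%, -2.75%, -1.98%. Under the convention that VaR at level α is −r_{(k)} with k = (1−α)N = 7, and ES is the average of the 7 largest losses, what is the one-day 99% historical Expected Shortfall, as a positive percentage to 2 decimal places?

The 7 worst returns sum to -41.88%.
ES = −(-41.88%) / 7 = 5.9828…% ≈ 5.98%.

5.98%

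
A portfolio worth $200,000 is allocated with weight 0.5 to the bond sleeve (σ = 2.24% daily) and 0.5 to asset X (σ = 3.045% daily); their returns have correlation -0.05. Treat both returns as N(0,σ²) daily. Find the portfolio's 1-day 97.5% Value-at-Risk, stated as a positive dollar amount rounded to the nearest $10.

σ_p² = 0.5²·2.24² + 0.5²·3.045² + 2·-0.05·0.5·0.5·2.24·3.045 = 3.4019 (%²).
σ_p = √3.4019 = 1.844%.
At 97.5%, z = 1.960.
VaR = 1.960 × 1.844% = 3.614%; on $200,000 that is $7,228.

$7,230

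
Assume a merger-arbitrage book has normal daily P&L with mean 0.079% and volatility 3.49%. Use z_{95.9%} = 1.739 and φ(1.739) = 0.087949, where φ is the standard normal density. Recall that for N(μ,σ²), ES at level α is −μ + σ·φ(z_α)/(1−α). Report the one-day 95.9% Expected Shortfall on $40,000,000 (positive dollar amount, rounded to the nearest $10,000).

Tail multiplier: φ(z)/(1−α) = 0.087949 / 0.041 = 2.145.
ES = −(0.079%) + 3.49% × 2.145 = 7.407%.
On $40,000,000: 0.07407 × $40,000,000 = $2,962,800.

$2,960,000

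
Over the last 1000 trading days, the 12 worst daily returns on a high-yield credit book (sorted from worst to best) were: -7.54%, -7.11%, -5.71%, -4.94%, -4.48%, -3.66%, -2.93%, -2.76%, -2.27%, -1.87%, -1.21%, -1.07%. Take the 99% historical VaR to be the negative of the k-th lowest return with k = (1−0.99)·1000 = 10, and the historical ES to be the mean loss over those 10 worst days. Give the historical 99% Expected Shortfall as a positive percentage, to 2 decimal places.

4.33%

The 10 worst returns sum to -43.27%.
ES = −(-43.27%) / 10 = 4.327% ≈ 4.33%.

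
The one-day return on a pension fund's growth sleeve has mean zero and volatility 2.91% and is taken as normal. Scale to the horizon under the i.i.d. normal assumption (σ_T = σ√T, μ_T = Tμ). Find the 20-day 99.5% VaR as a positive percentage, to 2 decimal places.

33.52%

At 99.5%, z = 2.576.
σ_{20d} = 2.91% × √20 = 13.014%.
VaR = 2.576 × 13.014% = 33.524%.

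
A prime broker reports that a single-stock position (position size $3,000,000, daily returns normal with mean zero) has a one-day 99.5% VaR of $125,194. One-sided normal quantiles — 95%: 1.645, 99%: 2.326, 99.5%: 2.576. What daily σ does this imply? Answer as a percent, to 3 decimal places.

VaR as a fraction: $125,194 / $3,000,000 = 4.173%.
σ = VaR / z = 4.173% / 2.576 = 1.620%.

1.620%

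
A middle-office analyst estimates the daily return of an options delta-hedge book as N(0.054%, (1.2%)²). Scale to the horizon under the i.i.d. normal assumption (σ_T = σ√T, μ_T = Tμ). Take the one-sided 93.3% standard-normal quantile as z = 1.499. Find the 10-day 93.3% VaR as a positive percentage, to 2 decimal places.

5.15%

σ_{10d} = 1.2% × √10 = 3.795%; μ_{10d} = 10 × 0.054% = 0.540%.
VaR = −(0.540%) + 1.499 × 3.795% = 5.149%.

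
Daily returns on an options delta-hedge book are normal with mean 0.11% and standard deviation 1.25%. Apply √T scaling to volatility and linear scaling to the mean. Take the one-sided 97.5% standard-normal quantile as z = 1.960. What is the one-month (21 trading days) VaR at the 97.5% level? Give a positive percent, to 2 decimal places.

σ_{21d} = 1.25% × √21 = 5.728%; μ_{21d} = 21 × 0.11% = 2.310%.
VaR = −(2.310%) + 1.960 × 5.728% = 8.917%.

8.92%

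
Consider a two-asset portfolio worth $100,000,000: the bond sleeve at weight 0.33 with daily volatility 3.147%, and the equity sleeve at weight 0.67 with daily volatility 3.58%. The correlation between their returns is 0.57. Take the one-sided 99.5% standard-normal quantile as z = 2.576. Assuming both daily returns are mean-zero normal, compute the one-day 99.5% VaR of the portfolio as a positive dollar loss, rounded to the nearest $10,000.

$8,010,000

σ_p² = 0.33²·3.147² + 0.67²·3.58² + 2·0.57·0.33·0.67·3.147·3.58 = 9.6715 (%²).
σ_p = √9.6715 = 3.110%.
VaR = 2.576 × 3.110% = 8.011%; on $100,000,000 that is $8,011,000.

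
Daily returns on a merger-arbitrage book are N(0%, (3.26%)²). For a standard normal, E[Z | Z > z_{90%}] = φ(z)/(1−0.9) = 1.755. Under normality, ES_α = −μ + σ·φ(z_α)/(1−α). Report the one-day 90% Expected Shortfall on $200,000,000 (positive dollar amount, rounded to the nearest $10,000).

ES = 3.26% × 1.755 = 5.721%.
On $200,000,000: 0.05721 × $200,000,000 = $11,442,000.

$11,440,000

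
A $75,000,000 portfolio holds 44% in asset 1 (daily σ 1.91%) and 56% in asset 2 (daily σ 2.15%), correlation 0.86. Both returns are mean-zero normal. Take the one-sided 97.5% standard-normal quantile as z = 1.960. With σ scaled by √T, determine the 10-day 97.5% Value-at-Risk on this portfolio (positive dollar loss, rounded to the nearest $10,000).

σ_p = √(0.44²·1.91² + 0.56²·2.15² + 2·0.86·0.44·0.56·1.91·2.15) = 1.974%.
σ_{10d} = 1.974% × √10 = 6.242%.
VaR = 1.960 × 6.242% = 12.234%; on $75,000,000 that is $9,175,500.

$9,180,000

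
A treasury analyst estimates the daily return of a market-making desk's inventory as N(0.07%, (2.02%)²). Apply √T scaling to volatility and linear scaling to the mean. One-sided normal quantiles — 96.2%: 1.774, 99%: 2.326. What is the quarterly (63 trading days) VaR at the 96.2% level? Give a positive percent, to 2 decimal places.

24.03%

σ_{63d} = 2.02% × √63 = 16.033%; μ_{63d} = 63 × 0.07% = 4.410%.
VaR = −(4.410%) + 1.774 × 16.033% = 24.033%.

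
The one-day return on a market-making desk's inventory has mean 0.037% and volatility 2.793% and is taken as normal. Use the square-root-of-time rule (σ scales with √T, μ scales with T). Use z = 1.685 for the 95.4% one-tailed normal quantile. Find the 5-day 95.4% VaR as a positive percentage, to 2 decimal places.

σ_{5d} = 2.793% × √5 = 6.245%; μ_{5d} = 5 × 0.037% = 0.185%.
VaR = −(0.185%) + 1.685 × 6.245% = 10.338%.

10.34%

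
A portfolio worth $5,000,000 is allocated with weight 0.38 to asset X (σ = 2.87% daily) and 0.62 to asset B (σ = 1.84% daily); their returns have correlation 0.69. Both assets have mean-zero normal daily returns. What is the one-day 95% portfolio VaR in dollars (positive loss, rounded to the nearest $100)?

σ_p² = 0.38²·2.87² + 0.62²·1.84² + 2·0.69·0.38·0.62·2.87·1.84 = 4.2078 (%²).
σ_p = √4.2078 = 2.051%.
At 95%, z = 1.645.
VaR = 1.645 × 2.051% = 3.374%; on $5,000,000 that is $168,700.

$168,700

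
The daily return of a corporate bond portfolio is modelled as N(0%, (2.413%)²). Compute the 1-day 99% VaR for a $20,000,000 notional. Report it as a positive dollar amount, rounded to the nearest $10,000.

At 99% one-sided, z = 2.326.
VaR = z·σ = 2.326 × 2.413% = 5.613%.
On $20,000,000: 0.05613 × $20,000,000 = $1,122,600.

$1,120,000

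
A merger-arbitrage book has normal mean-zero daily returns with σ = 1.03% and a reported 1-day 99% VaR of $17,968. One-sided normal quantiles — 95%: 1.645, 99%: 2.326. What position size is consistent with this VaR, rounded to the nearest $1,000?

$750,000

VaR as a fraction of value: z·σ = 2.326 × 1.03% = 2.39578%.
Position = $17,968 / 0.0239578 = $749,985.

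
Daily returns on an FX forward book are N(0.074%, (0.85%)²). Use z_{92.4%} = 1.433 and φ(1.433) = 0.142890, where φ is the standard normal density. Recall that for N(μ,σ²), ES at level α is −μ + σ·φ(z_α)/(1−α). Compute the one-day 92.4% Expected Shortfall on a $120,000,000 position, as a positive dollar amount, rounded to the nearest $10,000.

Tail multiplier: φ(z)/(1−α) = 0.142890 / 0.076 = 1.880.
ES = −(0.074%) + 0.85% × 1.880 = 1.524%.
On $120,000,000: 0.01524 × $120,000,000 = $1,828,800.

$1,830,000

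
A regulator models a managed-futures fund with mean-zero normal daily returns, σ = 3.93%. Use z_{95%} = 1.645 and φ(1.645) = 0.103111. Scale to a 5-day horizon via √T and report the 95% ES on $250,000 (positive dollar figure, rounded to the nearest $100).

$45,300

σ_{5d} = 3.93% × √5 = 8.788%.
ES multiplier = φ(z)/(1−α) = 0.103111/0.05 = 2.062.
ES = 8.788% × 2.062 = 18.121%; on $250,000: $45,302.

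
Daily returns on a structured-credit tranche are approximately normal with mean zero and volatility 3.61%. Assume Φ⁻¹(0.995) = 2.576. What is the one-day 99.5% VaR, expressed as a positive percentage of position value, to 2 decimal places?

VaR = z·σ = 2.576 × 3.61% = 9.299%.

9.30%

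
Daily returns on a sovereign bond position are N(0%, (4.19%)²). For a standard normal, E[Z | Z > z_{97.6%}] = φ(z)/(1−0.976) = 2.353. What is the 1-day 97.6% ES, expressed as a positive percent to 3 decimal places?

9.859%

ES = 4.19% × 2.353 = 9.859%.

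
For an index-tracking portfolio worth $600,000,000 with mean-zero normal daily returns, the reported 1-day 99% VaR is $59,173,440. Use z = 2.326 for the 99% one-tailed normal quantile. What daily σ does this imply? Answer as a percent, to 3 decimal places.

VaR as a fraction: $59,173,440 / $600,000,000 = 9.862%.
σ = VaR / z = 9.862% / 2.326 = 4.240%.

4.240%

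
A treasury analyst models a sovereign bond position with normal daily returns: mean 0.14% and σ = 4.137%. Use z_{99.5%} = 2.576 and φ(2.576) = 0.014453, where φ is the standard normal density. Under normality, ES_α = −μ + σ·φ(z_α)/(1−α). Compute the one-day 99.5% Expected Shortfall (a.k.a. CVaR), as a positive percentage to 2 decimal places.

11.82%

Tail multiplier: φ(z)/(1−α) = 0.014453 / 0.005 = 2.891.
ES = −(0.14%) + 4.137% × 2.891 = 11.820%.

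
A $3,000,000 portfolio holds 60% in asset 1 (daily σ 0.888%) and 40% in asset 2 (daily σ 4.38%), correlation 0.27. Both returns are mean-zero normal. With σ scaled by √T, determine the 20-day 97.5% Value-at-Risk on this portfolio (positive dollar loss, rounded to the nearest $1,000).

$516,000

σ_p = √(0.6²·0.888² + 0.4²·4.38² + 2·0.27·0.6·0.4·0.888·4.38) = 1.964%.
σ_{20d} = 1.964% × √20 = 8.783%.
z(97.5%) = 1.960.
VaR = 1.960 × 8.783% = 17.215%; on $3,000,000 that is $516,450.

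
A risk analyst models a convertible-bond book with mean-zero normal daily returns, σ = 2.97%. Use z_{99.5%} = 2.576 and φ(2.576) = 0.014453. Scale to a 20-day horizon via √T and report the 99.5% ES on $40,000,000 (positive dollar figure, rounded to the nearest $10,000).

$15,360,000

σ_{20d} = 2.97% × √20 = 13.282%.
ES multiplier = φ(z)/(1−α) = 0.014453/0.005 = 2.891.
ES = 13.282% × 2.891 = 38.398%; on $40,000,000: $15,359,200.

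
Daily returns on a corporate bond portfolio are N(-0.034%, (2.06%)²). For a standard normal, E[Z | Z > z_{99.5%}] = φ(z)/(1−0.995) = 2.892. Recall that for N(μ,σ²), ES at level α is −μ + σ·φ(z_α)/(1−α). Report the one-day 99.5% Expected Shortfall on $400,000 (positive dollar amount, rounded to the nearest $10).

$23,970

ES = −(-0.034%) + 2.06% × 2.892 = 5.992%.
On $400,000: 0.05992 × $400,000 = $23,968.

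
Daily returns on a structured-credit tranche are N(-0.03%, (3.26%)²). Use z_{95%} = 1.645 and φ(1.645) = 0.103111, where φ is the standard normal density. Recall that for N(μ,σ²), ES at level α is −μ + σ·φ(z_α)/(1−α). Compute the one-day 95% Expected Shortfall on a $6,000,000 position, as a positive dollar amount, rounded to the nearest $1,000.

Tail multiplier: φ(z)/(1−α) = 0.103111 / 0.05 = 2.062.
ES = −(-0.03%) + 3.26% × 2.062 = 6.752%.
On $6,000,000: 0.06752 × $6,000,000 = $405,120.

$405,000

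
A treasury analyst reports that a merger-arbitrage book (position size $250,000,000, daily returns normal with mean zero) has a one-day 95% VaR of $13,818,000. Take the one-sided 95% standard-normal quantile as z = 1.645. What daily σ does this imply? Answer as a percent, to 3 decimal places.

VaR as a fraction: $13,818,000 / $250,000,000 = 5.527%.
σ = VaR / z = 5.527% / 1.645 = 3.360%.

3.360%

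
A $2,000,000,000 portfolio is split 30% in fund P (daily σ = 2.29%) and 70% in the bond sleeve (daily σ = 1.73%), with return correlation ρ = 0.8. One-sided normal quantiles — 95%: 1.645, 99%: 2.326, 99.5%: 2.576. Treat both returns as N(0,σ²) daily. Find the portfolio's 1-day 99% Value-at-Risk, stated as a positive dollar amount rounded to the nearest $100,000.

$84,100,000

σ_p² = 0.3²·2.29² + 0.7²·1.73² + 2·0.8·0.3·0.7·2.29·1.73 = 3.2696 (%²).
σ_p = √3.2696 = 1.808%.
VaR = 2.326 × 1.808% = 4.205%; on $2,000,000,000 that is $84,100,000.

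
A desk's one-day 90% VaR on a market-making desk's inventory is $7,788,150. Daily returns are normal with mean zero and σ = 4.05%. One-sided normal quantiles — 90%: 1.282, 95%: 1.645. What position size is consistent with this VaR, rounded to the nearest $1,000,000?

VaR as a fraction of value: z·σ = 1.282 × 4.05% = 5.1921%.
Position = $7,788,150 / 0.051921 = $150,000,000.

$150,000,000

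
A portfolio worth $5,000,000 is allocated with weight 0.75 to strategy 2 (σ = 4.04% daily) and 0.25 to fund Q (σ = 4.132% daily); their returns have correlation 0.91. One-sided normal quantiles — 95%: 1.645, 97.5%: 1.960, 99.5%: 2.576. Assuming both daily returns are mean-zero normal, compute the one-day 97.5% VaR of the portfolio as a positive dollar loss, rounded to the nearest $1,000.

σ_p² = 0.75²·4.04² + 0.25²·4.132² + 2·0.91·0.75·0.25·4.04·4.132 = 15.9446 (%²).
σ_p = √15.9446 = 3.993%.
VaR = 1.960 × 3.993% = 7.826%; on $5,000,000 that is $391,300.

$391,000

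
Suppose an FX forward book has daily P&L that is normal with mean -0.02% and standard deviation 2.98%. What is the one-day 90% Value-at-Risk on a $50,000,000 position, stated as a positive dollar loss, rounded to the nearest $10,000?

$1,920,000

At 90% one-sided, z = 1.282.
VaR = −μ + z·σ = −(-0.02%) + 1.282 × 2.98% = 3.840%.
On $50,000,000: 0.03840 × $50,000,000 = $1,920,000.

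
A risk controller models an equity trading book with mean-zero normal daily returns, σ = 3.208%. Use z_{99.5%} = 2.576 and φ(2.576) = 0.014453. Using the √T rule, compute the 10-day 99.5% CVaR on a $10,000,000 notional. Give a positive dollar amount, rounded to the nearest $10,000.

$2,930,000

σ_{10d} = 3.208% × √10 = 10.145%.
ES multiplier = φ(z)/(1−α) = 0.014453/0.005 = 2.891.
ES = 10.145% × 2.891 = 29.329%; on $10,000,000: $2,932,900.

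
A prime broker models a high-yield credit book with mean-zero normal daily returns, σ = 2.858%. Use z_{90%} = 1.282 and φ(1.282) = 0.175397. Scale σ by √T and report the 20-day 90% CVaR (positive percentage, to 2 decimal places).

22.42%

σ_{20d} = 2.858% × √20 = 12.781%.
ES multiplier = φ(z)/(1−α) = 0.175397/0.1 = 1.754.
ES = 12.781% × 1.754 = 22.418%.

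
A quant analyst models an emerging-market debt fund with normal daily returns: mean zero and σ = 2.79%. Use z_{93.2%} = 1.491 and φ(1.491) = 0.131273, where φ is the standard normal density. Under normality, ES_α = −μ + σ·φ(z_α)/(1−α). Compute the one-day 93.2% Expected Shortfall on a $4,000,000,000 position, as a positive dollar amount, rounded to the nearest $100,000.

Tail multiplier: φ(z)/(1−α) = 0.131273 / 0.068 = 1.930.
ES = 2.79% × 1.930 = 5.385%.
On $4,000,000,000: 0.05385 × $4,000,000,000 = $215,400,000.

$215,400,000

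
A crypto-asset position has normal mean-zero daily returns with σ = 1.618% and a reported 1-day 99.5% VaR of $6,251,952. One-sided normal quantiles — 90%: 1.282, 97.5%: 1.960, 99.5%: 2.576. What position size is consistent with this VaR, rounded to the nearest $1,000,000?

$150,000,000

VaR as a fraction of value: z·σ = 2.576 × 1.618% = 4.16797%.
Position = $6,251,952 / 0.0416797 = $150,000,000.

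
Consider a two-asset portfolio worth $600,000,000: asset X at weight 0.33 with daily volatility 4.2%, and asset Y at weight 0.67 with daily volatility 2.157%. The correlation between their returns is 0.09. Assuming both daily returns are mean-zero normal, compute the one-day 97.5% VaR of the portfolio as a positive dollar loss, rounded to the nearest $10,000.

σ_p² = 0.33²·4.2² + 0.67²·2.157² + 2·0.09·0.33·0.67·4.2·2.157 = 4.3701 (%²).
σ_p = √4.3701 = 2.090%.
At 97.5%, z = 1.960.
VaR = 1.960 × 2.090% = 4.096%; on $600,000,000 that is $24,576,000.

$24,580,000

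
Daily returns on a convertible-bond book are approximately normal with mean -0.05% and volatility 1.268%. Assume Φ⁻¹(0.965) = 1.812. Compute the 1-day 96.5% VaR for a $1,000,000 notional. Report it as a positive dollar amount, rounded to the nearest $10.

VaR = −μ + z·σ = −(-0.05%) + 1.812 × 1.268% = 2.348%.
On $1,000,000: 0.02348 × $1,000,000 = $23,480.

$23,480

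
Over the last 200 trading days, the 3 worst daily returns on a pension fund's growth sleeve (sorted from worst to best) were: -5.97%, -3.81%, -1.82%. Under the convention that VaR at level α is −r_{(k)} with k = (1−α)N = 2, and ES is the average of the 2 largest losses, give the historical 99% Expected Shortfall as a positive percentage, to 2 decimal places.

The 2 worst returns sum to -9.78%.
ES = −(-9.78%) / 2 = 4.89%.

4.89%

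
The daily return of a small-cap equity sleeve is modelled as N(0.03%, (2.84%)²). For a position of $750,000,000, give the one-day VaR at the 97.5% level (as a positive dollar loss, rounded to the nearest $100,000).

At 97.5% one-sided, z = 1.960.
VaR = −μ + z·σ = −(0.03%) + 1.960 × 2.84% = 5.536%.
On $750,000,000: 0.05536 × $750,000,000 = $41,520,000.

$41,500,000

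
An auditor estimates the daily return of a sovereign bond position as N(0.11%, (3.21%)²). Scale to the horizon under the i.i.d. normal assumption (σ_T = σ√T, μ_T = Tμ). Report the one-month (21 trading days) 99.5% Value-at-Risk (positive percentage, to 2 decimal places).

At 99.5%, z = 2.576.
σ_{21d} = 3.21% × √21 = 14.710%; μ_{21d} = 21 × 0.11% = 2.310%.
VaR = −(2.310%) + 2.576 × 14.710% = 35.583%.

35.58%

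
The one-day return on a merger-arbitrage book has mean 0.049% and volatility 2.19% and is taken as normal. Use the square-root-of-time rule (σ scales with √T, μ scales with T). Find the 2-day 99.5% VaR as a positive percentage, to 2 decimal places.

7.88%

At 99.5%, z = 2.576.
σ_{2d} = 2.19% × √2 = 3.097%; μ_{2d} = 2 × 0.049% = 0.098%.
VaR = −(0.098%) + 2.576 × 3.097% = 7.880%.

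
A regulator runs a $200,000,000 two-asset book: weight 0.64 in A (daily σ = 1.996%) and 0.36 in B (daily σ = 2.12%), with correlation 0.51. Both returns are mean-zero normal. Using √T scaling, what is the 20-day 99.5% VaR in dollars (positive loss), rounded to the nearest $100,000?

σ_p = √(0.64²·1.996² + 0.36²·2.12² + 2·0.51·0.64·0.36·1.996·2.12) = 1.791%.
σ_{20d} = 1.791% × √20 = 8.010%.
z(99.5%) = 2.576.
VaR = 2.576 × 8.010% = 20.634%; on $200,000,000 that is $41,268,000.

$41,300,000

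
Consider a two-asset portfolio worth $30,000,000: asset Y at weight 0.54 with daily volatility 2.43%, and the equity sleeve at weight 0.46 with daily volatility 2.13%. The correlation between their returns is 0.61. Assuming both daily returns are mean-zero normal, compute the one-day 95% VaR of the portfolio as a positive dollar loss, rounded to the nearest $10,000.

σ_p² = 0.54²·2.43² + 0.46²·2.13² + 2·0.61·0.54·0.46·2.43·2.13 = 4.2504 (%²).
σ_p = √4.2504 = 2.062%.
At 95%, z = 1.645.
VaR = 1.645 × 2.062% = 3.392%; on $30,000,000 that is $1,017,600.

$1,020,000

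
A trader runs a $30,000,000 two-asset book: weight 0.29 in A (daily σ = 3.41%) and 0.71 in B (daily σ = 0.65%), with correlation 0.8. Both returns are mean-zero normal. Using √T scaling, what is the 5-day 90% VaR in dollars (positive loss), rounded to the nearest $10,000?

σ_p = √(0.29²·3.41² + 0.71²·0.65² + 2·0.8·0.29·0.71·3.41·0.65) = 1.386%.
σ_{5d} = 1.386% × √5 = 3.099%.
z(90%) = 1.282.
VaR = 1.282 × 3.099% = 3.973%; on $30,000,000 that is $1,191,900.

$1,190,000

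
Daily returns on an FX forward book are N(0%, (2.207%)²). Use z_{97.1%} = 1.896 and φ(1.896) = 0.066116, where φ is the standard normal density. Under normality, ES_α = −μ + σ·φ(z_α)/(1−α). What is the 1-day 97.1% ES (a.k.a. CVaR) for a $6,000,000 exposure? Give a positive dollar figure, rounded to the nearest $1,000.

Tail multiplier: φ(z)/(1−α) = 0.066116 / 0.029 = 2.280.
ES = 2.207% × 2.280 = 5.032%.
On $6,000,000: 0.05032 × $6,000,000 = $301,920.

$302,000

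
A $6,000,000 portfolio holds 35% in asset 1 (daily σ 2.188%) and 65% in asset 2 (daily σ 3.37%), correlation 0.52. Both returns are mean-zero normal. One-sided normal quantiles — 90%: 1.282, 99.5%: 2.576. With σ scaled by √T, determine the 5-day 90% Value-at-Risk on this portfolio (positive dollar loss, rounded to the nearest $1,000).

σ_p = √(0.35²·2.188² + 0.65²·3.37² + 2·0.52·0.35·0.65·2.188·3.37) = 2.670%.
σ_{5d} = 2.670% × √5 = 5.970%.
VaR = 1.282 × 5.970% = 7.654%; on $6,000,000 that is $459,240.

$459,000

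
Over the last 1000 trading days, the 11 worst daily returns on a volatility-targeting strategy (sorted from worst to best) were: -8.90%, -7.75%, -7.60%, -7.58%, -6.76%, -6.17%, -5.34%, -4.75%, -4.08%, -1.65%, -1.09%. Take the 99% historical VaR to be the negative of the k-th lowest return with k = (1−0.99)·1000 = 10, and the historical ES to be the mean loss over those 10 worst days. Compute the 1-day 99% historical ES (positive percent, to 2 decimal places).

6.06%

The 10 worst returns sum to -60.58%.
ES = −(-60.58%) / 10 = 6.058% ≈ 6.06%.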